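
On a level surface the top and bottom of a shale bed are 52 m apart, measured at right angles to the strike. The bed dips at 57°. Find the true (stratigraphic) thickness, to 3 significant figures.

43.6 m

True thickness t = w · sin(dip) = 52 × sin 57°
t = 52 × 0.8387 = 43.611 m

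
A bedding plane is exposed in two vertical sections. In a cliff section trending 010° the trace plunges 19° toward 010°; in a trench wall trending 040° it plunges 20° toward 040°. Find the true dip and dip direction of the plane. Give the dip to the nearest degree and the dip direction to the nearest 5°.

Represent each trace as a vector plunging at its apparent dip toward its trend (east-north-up frame): v₁ = (0.164, 0.931, -0.326), v₂ = (0.604, 0.720, -0.342).
n = v₁ × v₂ = (0.084, 0.140, 0.444) (taken with n_z > 0).
True dip = arccos(n_z / |n|) = arccos(0.9383) = 20.2°.
The horizontal component of n points toward azimuth atan2(n_x, n_y) = 31°, the dip direction.

true dip 20°, dip direction 030°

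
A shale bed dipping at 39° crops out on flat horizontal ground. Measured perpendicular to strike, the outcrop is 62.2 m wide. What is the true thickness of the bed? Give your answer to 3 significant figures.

39.1 m

True thickness t = w · sin(dip) = 62.2 × sin 39°
t = 62.2 × 0.6293 = 39.144 m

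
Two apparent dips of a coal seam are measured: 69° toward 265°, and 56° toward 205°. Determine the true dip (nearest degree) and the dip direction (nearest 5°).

true dip 69°, dip direction 260°

The two traces are lines in the plane: v₁ = (sin 265°·cos 69°, cos 265°·cos 69°, −sin 69°), v₂ = (sin 205°·cos 56°, cos 205°·cos 56°, −sin 56°).
The plane normal is n = v₁ × v₂ ∝ (-0.447, -0.075, 0.174).
True dip = arccos(n_z / |n|) = arccos(0.3574) = 69.1°.
The horizontal component of n points toward azimuth atan2(n_x, n_y) = 260°, the dip direction.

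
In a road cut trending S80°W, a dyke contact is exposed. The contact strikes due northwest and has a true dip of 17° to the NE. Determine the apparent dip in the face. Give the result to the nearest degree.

The strike is due northwest and the section trends S80°W; the acute angle between them is β = 55°.
tan α = tan 17° × sin 55° = 0.3057 × 0.8192 = 0.2504
apparent dip = arctan 0.2504 = 14.06°

14°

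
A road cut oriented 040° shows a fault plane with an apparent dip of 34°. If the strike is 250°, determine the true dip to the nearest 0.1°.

53.5°

The section is 30° from the strike.
tan δ = tan α / sin β = tan 34° / sin 30° = 0.6745 / 0.5000 = 1.3490
δ = arctan(1.3490) = 53.45°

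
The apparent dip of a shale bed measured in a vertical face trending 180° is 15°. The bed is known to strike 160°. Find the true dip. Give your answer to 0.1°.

38.1°

β = acute angle between strike 160° and section 180° = 20°.
tan δ = tan α / sin β = tan 15° / sin 20° = 0.2679 / 0.3420 = 0.7834
δ = arctan(0.7834) = 38.08°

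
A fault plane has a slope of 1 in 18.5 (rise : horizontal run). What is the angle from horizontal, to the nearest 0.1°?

tan θ = 1/18.5 = 0.0541
θ = arctan(0.0541) = 3.09°

3.1°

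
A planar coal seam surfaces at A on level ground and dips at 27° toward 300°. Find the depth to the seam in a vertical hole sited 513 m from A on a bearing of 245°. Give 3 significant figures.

The hole lies 55° from the dip direction, so the down-dip offset is 513 × cos 55° = 294.24 m.
Depth = down-dip offset × tan(dip) = 294.24 × tan 27° = 294.24 × 0.5095
Depth = 149.93 m

150 m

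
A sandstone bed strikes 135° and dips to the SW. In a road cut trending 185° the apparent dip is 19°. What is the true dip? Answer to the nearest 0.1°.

β = acute angle between strike 135° and section 185° = 50°.
tan δ = tan α / sin β = tan 19° / sin 50° = 0.3443 / 0.7660 = 0.4495
δ = arctan(0.4495) = 24.20°

24.2°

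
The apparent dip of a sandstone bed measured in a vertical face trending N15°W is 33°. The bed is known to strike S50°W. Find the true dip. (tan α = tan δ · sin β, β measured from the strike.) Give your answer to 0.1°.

35.6°

The section is 65° from the strike.
tan δ = tan α / sin β = tan 33° / sin 65° = 0.6494 / 0.9063 = 0.7165
δ = arctan(0.7165) = 35.62°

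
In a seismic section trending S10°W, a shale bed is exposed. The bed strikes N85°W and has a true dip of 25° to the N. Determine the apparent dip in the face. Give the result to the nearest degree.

The strike is N85°W and the section trends S10°W; the acute angle between them is β = 85°.
tan(apparent dip) = tan 25° · sin 85° = 0.4645
apparent dip = arctan 0.4645 = 24.92°

25°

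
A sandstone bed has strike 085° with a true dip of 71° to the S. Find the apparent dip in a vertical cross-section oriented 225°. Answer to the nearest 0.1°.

61.8°

Angle between strike (085°) and section (225°): β = 40°.
tan(apparent dip) = tan 71° · sin 40° = 1.8668
α = arctan(1.8668) = 61.82°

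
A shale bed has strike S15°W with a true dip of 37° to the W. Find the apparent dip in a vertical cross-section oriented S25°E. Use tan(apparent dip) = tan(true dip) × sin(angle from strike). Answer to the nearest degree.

26°

The strike is S15°W and the section trends S25°E; the acute angle between them is β = 40°.
tan(apparent dip) = tan 37° · sin 40° = 0.4844
apparent dip = arctan 0.4844 = 25.84°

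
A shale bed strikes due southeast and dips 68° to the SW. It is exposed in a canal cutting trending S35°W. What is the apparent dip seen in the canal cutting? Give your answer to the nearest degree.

Angle between strike (due southeast) and section (S35°W): β = 80°.
tan(apparent dip) = tan 68° · sin 80° = 2.4375
α = arctan(2.4375) = 67.69°

68°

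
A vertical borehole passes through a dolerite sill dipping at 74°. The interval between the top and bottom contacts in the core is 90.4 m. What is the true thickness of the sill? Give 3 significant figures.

True thickness t = h · cos(dip) = 90.4 × cos 74°
t = 90.4 × 0.2756 = 24.918 m

24.9 m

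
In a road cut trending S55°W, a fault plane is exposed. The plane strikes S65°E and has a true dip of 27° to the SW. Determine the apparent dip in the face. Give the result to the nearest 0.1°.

23.8°

The strike is S65°E and the section trends S55°W; the acute angle between them is β = 60°.
tan(apparent dip) = tan 27° · sin 60° = 0.4413
α = arctan(0.4413) = 23.81°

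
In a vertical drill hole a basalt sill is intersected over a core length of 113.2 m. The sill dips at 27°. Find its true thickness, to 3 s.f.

True thickness t = h · cos(dip) = 113.2 × cos 27°
t = 113.2 × 0.8910 = 100.862 m

101 m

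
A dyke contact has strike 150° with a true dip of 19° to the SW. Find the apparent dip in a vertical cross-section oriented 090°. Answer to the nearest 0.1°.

The section lies 60° from the strike.
tan α = tan 19° × sin 60° = 0.3443 × 0.8660 = 0.2982
α = arctan(0.2982) = 16.60°

16.6°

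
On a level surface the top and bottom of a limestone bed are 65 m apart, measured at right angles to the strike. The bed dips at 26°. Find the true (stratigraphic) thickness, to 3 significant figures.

True thickness t = w · sin(dip) = 65 × sin 26°
t = 65 × 0.4384 = 28.494 m

28.5 m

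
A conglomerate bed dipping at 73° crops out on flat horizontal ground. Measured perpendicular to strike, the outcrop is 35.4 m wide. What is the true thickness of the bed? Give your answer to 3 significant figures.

33.9 m

True thickness t = w · sin(dip) = 35.4 × sin 73°
t = 35.4 × 0.9563 = 33.853 m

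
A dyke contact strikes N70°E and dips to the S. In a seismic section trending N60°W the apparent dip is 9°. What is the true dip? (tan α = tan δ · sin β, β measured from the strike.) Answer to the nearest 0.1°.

The section is 50° from the strike.
tan δ = tan α / sin β = tan 9° / sin 50° = 0.1584 / 0.7660 = 0.2068
δ = arctan(0.2068) = 11.68°

11.7°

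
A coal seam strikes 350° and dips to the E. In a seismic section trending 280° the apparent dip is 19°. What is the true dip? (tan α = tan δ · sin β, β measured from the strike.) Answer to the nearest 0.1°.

20.1°

β = acute angle between strike 350° and section 280° = 70°.
tan δ = tan α / sin β = tan 19° / sin 70° = 0.3443 / 0.9397 = 0.3664
true dip = arctan 0.3664 = 20.12°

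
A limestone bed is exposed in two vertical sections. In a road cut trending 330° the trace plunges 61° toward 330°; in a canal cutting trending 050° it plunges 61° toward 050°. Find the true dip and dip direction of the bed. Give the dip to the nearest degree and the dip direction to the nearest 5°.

Each apparent-dip line lies in the plane. As unit vectors (x east, y north, z up), v₁ plunges 61°→330° and v₂ plunges 61°→050°.
n = v₁ × v₂ = (0.095, 0.537, 0.231) (taken with n_z > 0).
Dip δ = arctan(|n_h|/n_z) = arctan(0.545/0.231) = 67.0°.
The horizontal component of n points toward azimuth atan2(n_x, n_y) = 10°, the dip direction.

true dip 67°, dip direction 010°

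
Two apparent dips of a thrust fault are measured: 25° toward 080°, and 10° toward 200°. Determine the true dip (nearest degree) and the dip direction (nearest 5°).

true dip 34°, dip direction 125°

The two traces are lines in the plane: v₁ = (sin 80°·cos 25°, cos 80°·cos 25°, −sin 25°), v₂ = (sin 200°·cos 10°, cos 200°·cos 10°, −sin 10°).
The plane normal is n = v₁ × v₂ ∝ (0.418, -0.297, 0.773).
Dip δ = arctan(|n_h|/n_z) = arctan(0.513/0.773) = 33.6°.
Dip direction = azimuth of (n_x, n_y) = atan2(0.418, -0.297) = 125°.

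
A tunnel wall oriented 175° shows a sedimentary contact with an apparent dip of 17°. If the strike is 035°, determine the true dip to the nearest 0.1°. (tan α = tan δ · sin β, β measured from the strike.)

The section is 40° from the strike.
tan(true dip) = tan 17° / sin 40° = 0.4756
δ = arctan(0.4756) = 25.44°

25.4°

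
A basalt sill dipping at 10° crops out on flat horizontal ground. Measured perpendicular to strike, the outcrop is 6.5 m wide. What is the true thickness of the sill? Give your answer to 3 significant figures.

1.13 m

True thickness t = w · sin(dip) = 6.5 × sin 10°
t = 6.5 × 0.1736 = 1.129 m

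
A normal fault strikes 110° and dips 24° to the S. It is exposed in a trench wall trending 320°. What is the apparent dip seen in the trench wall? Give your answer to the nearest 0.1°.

12.6°

The strike is 110° and the section trends 320°; the acute angle between them is β = 30°.
tan(apparent dip) = tan 24° · sin 30° = 0.2226
α = arctan(0.2226) = 12.55°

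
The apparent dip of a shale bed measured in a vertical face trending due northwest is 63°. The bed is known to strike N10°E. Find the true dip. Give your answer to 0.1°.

67.3°

The section is 55° from the strike.
tan δ = tan α / sin β = tan 63° / sin 55° = 1.9626 / 0.8192 = 2.3959
δ = arctan(2.3959) = 67.35°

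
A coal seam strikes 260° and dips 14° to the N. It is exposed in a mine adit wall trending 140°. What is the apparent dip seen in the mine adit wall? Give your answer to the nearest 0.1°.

12.2°

The section lies 60° from the strike.
tan α = tan 14° × sin 60° = 0.2493 × 0.8660 = 0.2159
apparent dip = arctan 0.2159 = 12.18°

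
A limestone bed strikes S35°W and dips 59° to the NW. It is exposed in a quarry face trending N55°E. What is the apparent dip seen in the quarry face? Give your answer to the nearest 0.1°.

29.6°

The section lies 20° from the strike.
tan α = tan 59° × sin 20° = 1.6643 × 0.3420 = 0.5692
apparent dip = arctan 0.5692 = 29.65°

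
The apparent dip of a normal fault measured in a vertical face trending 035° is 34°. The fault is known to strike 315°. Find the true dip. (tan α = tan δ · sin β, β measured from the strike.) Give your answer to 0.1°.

34.4°

The section is 80° from the strike.
tan(true dip) = tan 34° / sin 80° = 0.6849
δ = arctan(0.6849) = 34.41°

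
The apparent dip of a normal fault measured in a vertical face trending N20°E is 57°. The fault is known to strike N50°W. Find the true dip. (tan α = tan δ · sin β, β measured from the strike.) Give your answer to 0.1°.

58.6°

β = acute angle between strike N50°W and section N20°E = 70°.
tan δ = tan α / sin β = tan 57° / sin 70° = 1.5399 / 0.9397 = 1.6387
true dip = arctan 1.6387 = 58.61°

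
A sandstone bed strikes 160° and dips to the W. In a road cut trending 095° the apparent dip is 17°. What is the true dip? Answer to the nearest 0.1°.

18.6°

β = acute angle between strike 160° and section 095° = 65°.
tan(true dip) = tan 17° / sin 65° = 0.3373
δ = arctan(0.3373) = 18.64°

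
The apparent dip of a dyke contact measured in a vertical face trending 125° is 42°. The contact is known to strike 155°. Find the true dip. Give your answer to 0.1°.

61.0°

The section is 30° from the strike.
tan(true dip) = tan 42° / sin 30° = 1.8008
true dip = arctan 1.8008 = 60.96°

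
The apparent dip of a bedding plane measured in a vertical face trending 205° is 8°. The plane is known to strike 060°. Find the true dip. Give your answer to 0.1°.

13.8°

The section is 35° from the strike.
tan δ = tan α / sin β = tan 8° / sin 35° = 0.1405 / 0.5736 = 0.2450
δ = arctan(0.2450) = 13.77°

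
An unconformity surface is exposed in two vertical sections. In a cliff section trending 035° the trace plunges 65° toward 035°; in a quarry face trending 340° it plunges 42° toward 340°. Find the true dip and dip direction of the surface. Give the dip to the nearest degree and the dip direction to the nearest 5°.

true dip 65°, dip direction 045°

Each apparent-dip line lies in the plane. As unit vectors (x east, y north, z up), v₁ plunges 65°→035° and v₂ plunges 42°→340°.
The plane normal is n = v₁ × v₂ ∝ (0.401, 0.393, 0.257).
tan δ = √(n_x²+n_y²)/n_z = 0.561/0.257, so δ = 65.4°.
The horizontal component of n points toward azimuth atan2(n_x, n_y) = 46°, the dip direction.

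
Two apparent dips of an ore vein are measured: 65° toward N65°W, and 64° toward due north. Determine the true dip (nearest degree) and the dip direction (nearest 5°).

The two traces are lines in the plane: v₁ = (sin 295°·cos 65°, cos 295°·cos 65°, −sin 65°), v₂ = (sin 0°·cos 64°, cos 0°·cos 64°, −sin 64°).
n = v₁ × v₂ = (-0.237, 0.344, 0.168) (taken with n_z > 0).
tan δ = √(n_x²+n_y²)/n_z = 0.418/0.168, so δ = 68.1°.
Dip direction = azimuth of (n_x, n_y) = atan2(-0.237, 0.344) = 325°.

true dip 68°, dip direction 325°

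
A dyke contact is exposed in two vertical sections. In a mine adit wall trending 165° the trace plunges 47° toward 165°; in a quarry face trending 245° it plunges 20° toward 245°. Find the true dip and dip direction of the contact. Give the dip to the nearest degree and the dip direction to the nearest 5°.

true dip 47°, dip direction 175°

Each apparent-dip line lies in the plane. As unit vectors (x east, y north, z up), v₁ plunges 47°→165° and v₂ plunges 20°→245°.
The plane normal is n = v₁ × v₂ ∝ (0.065, -0.683, 0.631).
Dip δ = arctan(|n_h|/n_z) = arctan(0.686/0.631) = 47.4°.
The horizontal component of n points toward azimuth atan2(n_x, n_y) = 175°, the dip direction.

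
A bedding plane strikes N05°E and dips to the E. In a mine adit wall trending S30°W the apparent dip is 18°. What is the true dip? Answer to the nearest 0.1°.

β = acute angle between strike N05°E and section S30°W = 25°.
tan δ = tan α / sin β = tan 18° / sin 25° = 0.3249 / 0.4226 = 0.7688
δ = arctan(0.7688) = 37.55°

37.6°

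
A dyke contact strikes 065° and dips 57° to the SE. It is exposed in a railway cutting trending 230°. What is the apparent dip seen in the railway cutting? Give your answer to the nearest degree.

Angle between strike (065°) and section (230°): β = 15°.
tan α = tan 57° × sin 15° = 1.5399 × 0.2588 = 0.3985
α = arctan(0.3985) = 21.73°

22°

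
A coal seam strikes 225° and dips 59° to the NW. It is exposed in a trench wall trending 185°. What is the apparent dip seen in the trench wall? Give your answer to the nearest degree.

The strike is 225° and the section trends 185°; the acute angle between them is β = 40°.
tan(apparent dip) = tan 59° · sin 40° = 1.0698
apparent dip = arctan 1.0698 = 46.93°

47°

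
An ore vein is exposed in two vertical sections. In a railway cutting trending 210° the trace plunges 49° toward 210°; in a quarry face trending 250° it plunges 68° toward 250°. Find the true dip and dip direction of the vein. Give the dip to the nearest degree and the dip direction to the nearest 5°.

true dip 70°, dip direction 275°

The two traces are lines in the plane: v₁ = (sin 210°·cos 49°, cos 210°·cos 49°, −sin 49°), v₂ = (sin 250°·cos 68°, cos 250°·cos 68°, −sin 68°).
The plane normal is n = v₁ × v₂ ∝ (-0.430, 0.038, 0.158).
Dip δ = arctan(|n_h|/n_z) = arctan(0.432/0.158) = 69.9°.
Dip direction = azimuth of (n_x, n_y) = atan2(-0.430, 0.038) = 275°.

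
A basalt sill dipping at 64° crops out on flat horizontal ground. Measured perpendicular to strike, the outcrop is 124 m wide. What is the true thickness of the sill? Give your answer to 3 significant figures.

True thickness t = w · sin(dip) = 124 × sin 64°
t = 124 × 0.8988 = 111.450 m

111 m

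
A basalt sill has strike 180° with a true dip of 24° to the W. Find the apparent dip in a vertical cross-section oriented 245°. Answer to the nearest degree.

Angle between strike (180°) and section (245°): β = 65°.
tan(apparent dip) = tan 24° · sin 65° = 0.4035
apparent dip = arctan 0.4035 = 21.97°

22°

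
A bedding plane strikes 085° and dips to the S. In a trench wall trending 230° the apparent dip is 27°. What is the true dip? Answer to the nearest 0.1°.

The section is 35° from the strike.
tan δ = tan α / sin β = tan 27° / sin 35° = 0.5095 / 0.5736 = 0.8883
δ = arctan(0.8883) = 41.62°

41.6°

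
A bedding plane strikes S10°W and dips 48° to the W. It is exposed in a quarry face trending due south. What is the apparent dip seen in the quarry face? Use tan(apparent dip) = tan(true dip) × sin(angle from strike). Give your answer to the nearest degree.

11°

The strike is S10°W and the section trends due south; the acute angle between them is β = 10°.
tan(apparent dip) = tan 48° · sin 10° = 0.1929
α = arctan(0.1929) = 10.92°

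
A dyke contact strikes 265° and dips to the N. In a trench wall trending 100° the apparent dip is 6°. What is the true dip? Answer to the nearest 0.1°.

β = acute angle between strike 265° and section 100° = 15°.
tan δ = tan α / sin β = tan 6° / sin 15° = 0.1051 / 0.2588 = 0.4061
true dip = arctan 0.4061 = 22.10°

22.1°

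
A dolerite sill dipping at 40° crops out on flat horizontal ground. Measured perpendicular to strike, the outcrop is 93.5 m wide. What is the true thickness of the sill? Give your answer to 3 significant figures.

60.1 m

True thickness t = w · sin(dip) = 93.5 × sin 40°
t = 93.5 × 0.6428 = 60.101 m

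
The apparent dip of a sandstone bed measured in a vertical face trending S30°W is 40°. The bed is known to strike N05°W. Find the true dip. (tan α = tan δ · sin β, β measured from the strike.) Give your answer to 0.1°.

The section is 35° from the strike.
tan(true dip) = tan 40° / sin 35° = 1.4629
δ = arctan(1.4629) = 55.64°

55.6°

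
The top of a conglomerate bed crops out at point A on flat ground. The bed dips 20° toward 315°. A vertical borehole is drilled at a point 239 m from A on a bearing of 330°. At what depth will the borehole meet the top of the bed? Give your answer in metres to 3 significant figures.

The hole lies 15° from the dip direction, so the down-dip offset is 239 × cos 15° = 230.86 m.
Depth = down-dip offset × tan(dip) = 230.86 × tan 20° = 230.86 × 0.3640
Depth = 84.02 m

84.0 m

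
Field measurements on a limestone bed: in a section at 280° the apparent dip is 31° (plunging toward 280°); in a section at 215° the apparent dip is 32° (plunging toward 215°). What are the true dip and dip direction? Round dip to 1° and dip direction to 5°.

Each apparent-dip line lies in the plane. As unit vectors (x east, y north, z up), v₁ plunges 31°→280° and v₂ plunges 32°→215°.
Cross product v₁ × v₂ gives the pole to the plane: n ∝ (-0.437, -0.197, 0.659).
tan δ = √(n_x²+n_y²)/n_z = 0.479/0.659, so δ = 36.0°.
Dip direction = atan2(-0.437, -0.197) = 246° (azimuth of n's horizontal projection).

true dip 36°, dip direction 245°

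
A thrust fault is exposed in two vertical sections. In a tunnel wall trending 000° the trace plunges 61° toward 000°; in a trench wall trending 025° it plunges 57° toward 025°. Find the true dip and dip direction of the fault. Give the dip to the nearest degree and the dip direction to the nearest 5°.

true dip 61°, dip direction 355°

Each apparent-dip line lies in the plane. As unit vectors (x east, y north, z up), v₁ plunges 61°→000° and v₂ plunges 57°→025°.
n = v₁ × v₂ = (-0.025, 0.201, 0.112) (taken with n_z > 0).
True dip = arccos(n_z / |n|) = arccos(0.4819) = 61.2°.
Dip direction = atan2(-0.025, 0.201) = 353° (azimuth of n's horizontal projection).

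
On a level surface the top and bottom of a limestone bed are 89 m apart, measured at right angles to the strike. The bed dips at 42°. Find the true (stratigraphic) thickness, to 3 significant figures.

59.6 m

True thickness t = w · sin(dip) = 89 × sin 42°
t = 89 × 0.6691 = 59.553 m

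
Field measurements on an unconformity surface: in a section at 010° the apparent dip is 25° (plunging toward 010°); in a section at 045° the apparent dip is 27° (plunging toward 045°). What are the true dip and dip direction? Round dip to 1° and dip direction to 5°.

true dip 27°, dip direction 035°

The two traces are lines in the plane: v₁ = (sin 10°·cos 25°, cos 10°·cos 25°, −sin 25°), v₂ = (sin 45°·cos 27°, cos 45°·cos 27°, −sin 27°).
The plane normal is n = v₁ × v₂ ∝ (0.139, 0.195, 0.463).
True dip = arccos(n_z / |n|) = arccos(0.8884) = 27.3°.
Dip direction = atan2(0.139, 0.195) = 35° (azimuth of n's horizontal projection).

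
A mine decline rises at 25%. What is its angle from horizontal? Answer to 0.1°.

tan θ = 25/100 = 0.2500
θ = arctan(0.2500) = 14.04°

14.0°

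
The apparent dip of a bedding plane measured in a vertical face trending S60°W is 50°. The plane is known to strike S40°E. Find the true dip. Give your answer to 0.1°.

The section is 80° from the strike.
tan(true dip) = tan 50° / sin 80° = 1.2101
true dip = arctan 1.2101 = 50.43°

50.4°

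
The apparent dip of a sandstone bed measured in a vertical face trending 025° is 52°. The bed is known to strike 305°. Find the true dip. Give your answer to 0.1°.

52.4°

The section is 80° from the strike.
tan(true dip) = tan 52° / sin 80° = 1.2997
δ = arctan(1.2997) = 52.42°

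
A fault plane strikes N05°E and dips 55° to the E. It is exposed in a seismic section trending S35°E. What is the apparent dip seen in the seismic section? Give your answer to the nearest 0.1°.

42.6°

The strike is N05°E and the section trends S35°E; the acute angle between them is β = 40°.
tan α = tan 55° × sin 40° = 1.4281 × 0.6428 = 0.9180
apparent dip = arctan 0.9180 = 42.55°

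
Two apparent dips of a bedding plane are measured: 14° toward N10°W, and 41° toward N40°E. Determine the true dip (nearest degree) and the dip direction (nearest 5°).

true dip 44°, dip direction 065°

Represent each trace as a vector plunging at its apparent dip toward its trend (east-north-up frame): v₁ = (-0.168, 0.956, -0.242), v₂ = (0.485, 0.578, -0.656).
Cross product v₁ × v₂ gives the pole to the plane: n ∝ (0.487, 0.228, 0.561).
tan δ = √(n_x²+n_y²)/n_z = 0.538/0.561, so δ = 43.8°.
The horizontal component of n points toward azimuth atan2(n_x, n_y) = 65°, the dip direction.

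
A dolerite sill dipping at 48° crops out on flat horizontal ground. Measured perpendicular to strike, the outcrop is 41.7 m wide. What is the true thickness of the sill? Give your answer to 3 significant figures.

31.0 m

True thickness t = w · sin(dip) = 41.7 × sin 48°
t = 41.7 × 0.7431 = 30.989 m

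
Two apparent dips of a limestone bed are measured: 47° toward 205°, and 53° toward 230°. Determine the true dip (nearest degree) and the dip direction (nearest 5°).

true dip 54°, dip direction 245°

Each apparent-dip line lies in the plane. As unit vectors (x east, y north, z up), v₁ plunges 47°→205° and v₂ plunges 53°→230°.
Cross product v₁ × v₂ gives the pole to the plane: n ∝ (-0.211, -0.107, 0.173).
Dip δ = arctan(|n_h|/n_z) = arctan(0.236/0.173) = 53.7°.
The horizontal component of n points toward azimuth atan2(n_x, n_y) = 243°, the dip direction.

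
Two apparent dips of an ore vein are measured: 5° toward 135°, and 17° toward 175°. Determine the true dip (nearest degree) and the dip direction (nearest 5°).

true dip 21°, dip direction 210°

Each apparent-dip line lies in the plane. As unit vectors (x east, y north, z up), v₁ plunges 5°→135° and v₂ plunges 17°→175°.
The plane normal is n = v₁ × v₂ ∝ (-0.123, -0.199, 0.612).
Dip δ = arctan(|n_h|/n_z) = arctan(0.234/0.612) = 20.9°.
The horizontal component of n points toward azimuth atan2(n_x, n_y) = 212°, the dip direction.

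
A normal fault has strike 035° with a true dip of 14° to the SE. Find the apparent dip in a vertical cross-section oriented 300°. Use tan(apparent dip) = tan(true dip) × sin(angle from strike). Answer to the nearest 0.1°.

The strike is 035° and the section trends 300°; the acute angle between them is β = 85°.
tan α = tan 14° × sin 85° = 0.2493 × 0.9962 = 0.2484
α = arctan(0.2484) = 13.95°

13.9°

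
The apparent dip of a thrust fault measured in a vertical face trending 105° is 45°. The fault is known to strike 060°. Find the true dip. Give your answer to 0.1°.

54.7°

β = acute angle between strike 060° and section 105° = 45°.
tan(true dip) = tan 45° / sin 45° = 1.4142
δ = arctan(1.4142) = 54.74°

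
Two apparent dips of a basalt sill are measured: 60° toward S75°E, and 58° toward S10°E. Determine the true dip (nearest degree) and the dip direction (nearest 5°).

true dip 63°, dip direction 135°

Each apparent-dip line lies in the plane. As unit vectors (x east, y north, z up), v₁ plunges 60°→S75°E and v₂ plunges 58°→S10°E.
The plane normal is n = v₁ × v₂ ∝ (0.342, -0.330, 0.240).
True dip = arccos(n_z / |n|) = arccos(0.4509) = 63.2°.
The horizontal component of n points toward azimuth atan2(n_x, n_y) = 134°, the dip direction.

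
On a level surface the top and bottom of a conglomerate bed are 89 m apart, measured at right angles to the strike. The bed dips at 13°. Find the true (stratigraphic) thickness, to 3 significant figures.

20.0 m

True thickness t = w · sin(dip) = 89 × sin 13°
t = 89 × 0.2250 = 20.021 m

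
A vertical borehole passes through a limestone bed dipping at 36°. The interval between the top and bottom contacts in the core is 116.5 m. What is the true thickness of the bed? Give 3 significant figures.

94.3 m

True thickness t = h · cos(dip) = 116.5 × cos 36°
t = 116.5 × 0.8090 = 94.250 m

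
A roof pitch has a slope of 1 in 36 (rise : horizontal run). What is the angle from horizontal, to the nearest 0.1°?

1.6°

tan θ = 1/36 = 0.0278
θ = arctan(0.0278) = 1.59°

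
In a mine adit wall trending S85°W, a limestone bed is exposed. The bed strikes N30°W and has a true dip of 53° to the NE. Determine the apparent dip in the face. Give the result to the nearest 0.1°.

50.3°

Angle between strike (N30°W) and section (S85°W): β = 65°.
tan α = tan 53° × sin 65° = 1.3270 × 0.9063 = 1.2027
α = arctan(1.2027) = 50.26°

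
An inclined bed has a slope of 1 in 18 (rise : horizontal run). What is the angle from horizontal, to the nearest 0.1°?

3.2°

tan θ = 1/18 = 0.0556
θ = arctan(0.0556) = 3.18°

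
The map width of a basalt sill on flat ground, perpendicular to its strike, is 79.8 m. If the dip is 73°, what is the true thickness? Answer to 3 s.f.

True thickness t = w · sin(dip) = 79.8 × sin 73°
t = 79.8 × 0.9563 = 76.313 m

76.3 m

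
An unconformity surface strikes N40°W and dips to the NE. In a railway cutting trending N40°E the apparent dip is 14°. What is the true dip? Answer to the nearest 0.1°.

14.2°

β = acute angle between strike N40°W and section N40°E = 80°.
tan(true dip) = tan 14° / sin 80° = 0.2532
true dip = arctan 0.2532 = 14.21°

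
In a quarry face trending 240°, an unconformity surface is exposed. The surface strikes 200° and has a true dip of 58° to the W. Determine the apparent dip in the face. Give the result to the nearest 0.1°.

45.8°

Angle between strike (200°) and section (240°): β = 40°.
tan α = tan 58° × sin 40° = 1.6003 × 0.6428 = 1.0287
α = arctan(1.0287) = 45.81°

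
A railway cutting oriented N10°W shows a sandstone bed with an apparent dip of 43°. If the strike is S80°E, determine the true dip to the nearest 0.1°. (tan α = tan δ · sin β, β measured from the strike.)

44.8°

β = acute angle between strike S80°E and section N10°W = 70°.
tan(true dip) = tan 43° / sin 70° = 0.9924
true dip = arctan 0.9924 = 44.78°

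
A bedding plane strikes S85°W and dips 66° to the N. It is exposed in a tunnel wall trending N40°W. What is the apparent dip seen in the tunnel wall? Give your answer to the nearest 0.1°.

61.5°

Angle between strike (S85°W) and section (N40°W): β = 55°.
tan α = tan 66° × sin 55° = 2.2460 × 0.8192 = 1.8398
apparent dip = arctan 1.8398 = 61.47°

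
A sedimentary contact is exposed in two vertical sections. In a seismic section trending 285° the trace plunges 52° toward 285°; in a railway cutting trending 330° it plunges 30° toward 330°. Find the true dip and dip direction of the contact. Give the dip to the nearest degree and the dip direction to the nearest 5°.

Each apparent-dip line lies in the plane. As unit vectors (x east, y north, z up), v₁ plunges 52°→285° and v₂ plunges 30°→330°.
Cross product v₁ × v₂ gives the pole to the plane: n ∝ (-0.511, -0.044, 0.377).
tan δ = √(n_x²+n_y²)/n_z = 0.513/0.377, so δ = 53.7°.
Dip direction = azimuth of (n_x, n_y) = atan2(-0.511, -0.044) = 265°.

true dip 54°, dip direction 265°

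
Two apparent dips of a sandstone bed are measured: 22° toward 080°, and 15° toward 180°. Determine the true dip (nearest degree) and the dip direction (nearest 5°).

true dip 28°, dip direction 120°

Represent each trace as a vector plunging at its apparent dip toward its trend (east-north-up frame): v₁ = (0.913, 0.161, -0.375), v₂ = (0.000, -0.966, -0.259).
The plane normal is n = v₁ × v₂ ∝ (0.404, -0.236, 0.882).
Dip δ = arctan(|n_h|/n_z) = arctan(0.468/0.882) = 27.9°.
Dip direction = azimuth of (n_x, n_y) = atan2(0.404, -0.236) = 120°.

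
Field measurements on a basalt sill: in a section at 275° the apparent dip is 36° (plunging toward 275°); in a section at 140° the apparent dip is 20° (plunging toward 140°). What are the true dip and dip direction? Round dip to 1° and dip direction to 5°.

true dip 55°, dip direction 215°

Represent each trace as a vector plunging at its apparent dip toward its trend (east-north-up frame): v₁ = (-0.806, 0.071, -0.588), v₂ = (0.604, -0.720, -0.342).
Cross product v₁ × v₂ gives the pole to the plane: n ∝ (-0.447, -0.631, 0.538).
tan δ = √(n_x²+n_y²)/n_z = 0.773/0.538, so δ = 55.2°.
Dip direction = azimuth of (n_x, n_y) = atan2(-0.447, -0.631) = 215°.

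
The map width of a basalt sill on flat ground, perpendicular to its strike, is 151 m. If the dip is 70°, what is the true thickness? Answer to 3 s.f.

142 m

True thickness t = w · sin(dip) = 151 × sin 70°
t = 151 × 0.9397 = 141.894 m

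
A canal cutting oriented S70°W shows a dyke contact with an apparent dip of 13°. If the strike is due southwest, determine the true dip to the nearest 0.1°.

The section is 25° from the strike.
tan(true dip) = tan 13° / sin 25° = 0.5463
true dip = arctan 0.5463 = 28.65°

28.6°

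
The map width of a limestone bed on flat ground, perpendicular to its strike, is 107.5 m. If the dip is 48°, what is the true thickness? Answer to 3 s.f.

True thickness t = w · sin(dip) = 107.5 × sin 48°
t = 107.5 × 0.7431 = 79.888 m

79.9 m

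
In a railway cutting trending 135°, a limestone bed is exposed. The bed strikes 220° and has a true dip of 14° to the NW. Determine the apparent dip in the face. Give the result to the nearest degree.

14°

The strike is 220° and the section trends 135°; the acute angle between them is β = 85°.
tan(apparent dip) = tan 14° · sin 85° = 0.2484
apparent dip = arctan 0.2484 = 13.95°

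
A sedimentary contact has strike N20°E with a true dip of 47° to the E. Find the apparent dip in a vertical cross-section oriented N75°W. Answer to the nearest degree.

The section lies 85° from the strike.
tan(apparent dip) = tan 47° · sin 85° = 1.0683
apparent dip = arctan 1.0683 = 46.89°

47°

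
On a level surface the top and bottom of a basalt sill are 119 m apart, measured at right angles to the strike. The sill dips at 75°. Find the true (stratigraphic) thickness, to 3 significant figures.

True thickness t = w · sin(dip) = 119 × sin 75°
t = 119 × 0.9659 = 114.945 m

115 m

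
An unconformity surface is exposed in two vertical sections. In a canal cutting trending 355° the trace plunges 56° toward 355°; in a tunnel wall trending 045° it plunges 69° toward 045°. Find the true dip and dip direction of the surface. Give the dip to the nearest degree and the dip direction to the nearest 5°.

The two traces are lines in the plane: v₁ = (sin 355°·cos 56°, cos 355°·cos 56°, −sin 56°), v₂ = (sin 45°·cos 69°, cos 45°·cos 69°, −sin 69°).
The plane normal is n = v₁ × v₂ ∝ (0.310, 0.256, 0.154).
tan δ = √(n_x²+n_y²)/n_z = 0.402/0.154, so δ = 69.1°.
Dip direction = azimuth of (n_x, n_y) = atan2(0.310, 0.256) = 50°.

true dip 69°, dip direction 050°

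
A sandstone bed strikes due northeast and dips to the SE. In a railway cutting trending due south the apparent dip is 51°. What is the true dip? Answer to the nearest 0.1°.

The section is 45° from the strike.
tan δ = tan α / sin β = tan 51° / sin 45° = 1.2349 / 0.7071 = 1.7464
true dip = arctan 1.7464 = 60.20°

60.2°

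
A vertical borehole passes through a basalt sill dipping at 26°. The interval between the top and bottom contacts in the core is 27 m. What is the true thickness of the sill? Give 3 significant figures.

True thickness t = h · cos(dip) = 27 × cos 26°
t = 27 × 0.8988 = 24.267 m

24.3 m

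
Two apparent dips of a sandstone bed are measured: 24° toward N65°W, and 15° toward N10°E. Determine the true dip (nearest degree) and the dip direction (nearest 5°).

Represent each trace as a vector plunging at its apparent dip toward its trend (east-north-up frame): v₁ = (-0.828, 0.386, -0.407), v₂ = (0.168, 0.951, -0.259).
The plane normal is n = v₁ × v₂ ∝ (-0.287, 0.283, 0.852).
True dip = arccos(n_z / |n|) = arccos(0.9042) = 25.3°.
Dip direction = atan2(-0.287, 0.283) = 315° (azimuth of n's horizontal projection).

true dip 25°, dip direction 315°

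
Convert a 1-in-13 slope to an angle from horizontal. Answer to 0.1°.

4.4°

tan θ = 1/13 = 0.0769
θ = arctan(0.0769) = 4.40°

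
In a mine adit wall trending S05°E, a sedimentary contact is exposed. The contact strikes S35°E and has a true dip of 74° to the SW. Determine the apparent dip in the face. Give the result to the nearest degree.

The section lies 30° from the strike.
tan α = tan 74° × sin 30° = 3.4874 × 0.5000 = 1.7437
α = arctan(1.7437) = 60.17°

60°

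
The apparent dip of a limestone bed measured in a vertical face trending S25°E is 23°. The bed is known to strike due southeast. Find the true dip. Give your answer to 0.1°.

51.1°

β = acute angle between strike due southeast and section S25°E = 20°.
tan δ = tan α / sin β = tan 23° / sin 20° = 0.4245 / 0.3420 = 1.2411
δ = arctan(1.2411) = 51.14°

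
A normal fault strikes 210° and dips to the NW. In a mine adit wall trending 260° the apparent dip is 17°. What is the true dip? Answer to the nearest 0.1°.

21.8°

The section is 50° from the strike.
tan(true dip) = tan 17° / sin 50° = 0.3991
true dip = arctan 0.3991 = 21.76°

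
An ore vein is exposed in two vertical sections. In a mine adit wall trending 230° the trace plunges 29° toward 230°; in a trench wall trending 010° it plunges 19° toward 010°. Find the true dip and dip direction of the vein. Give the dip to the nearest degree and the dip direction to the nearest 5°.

true dip 53°, dip direction 295°

The two traces are lines in the plane: v₁ = (sin 230°·cos 29°, cos 230°·cos 29°, −sin 29°), v₂ = (sin 10°·cos 19°, cos 10°·cos 19°, −sin 19°).
n = v₁ × v₂ = (-0.634, 0.298, 0.532) (taken with n_z > 0).
Dip δ = arctan(|n_h|/n_z) = arctan(0.701/0.532) = 52.8°.
The horizontal component of n points toward azimuth atan2(n_x, n_y) = 295°, the dip direction.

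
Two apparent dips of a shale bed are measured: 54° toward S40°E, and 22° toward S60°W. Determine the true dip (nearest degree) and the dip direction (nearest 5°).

true dip 57°, dip direction 165°

The two traces are lines in the plane: v₁ = (sin 140°·cos 54°, cos 140°·cos 54°, −sin 54°), v₂ = (sin 240°·cos 22°, cos 240°·cos 22°, −sin 22°).
Cross product v₁ × v₂ gives the pole to the plane: n ∝ (0.206, -0.791, 0.537).
True dip = arccos(n_z / |n|) = arccos(0.5488) = 56.7°.
The horizontal component of n points toward azimuth atan2(n_x, n_y) = 165°, the dip direction.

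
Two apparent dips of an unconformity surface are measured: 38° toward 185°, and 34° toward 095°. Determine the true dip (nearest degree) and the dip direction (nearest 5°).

true dip 46°, dip direction 145°

The two traces are lines in the plane: v₁ = (sin 185°·cos 38°, cos 185°·cos 38°, −sin 38°), v₂ = (sin 95°·cos 34°, cos 95°·cos 34°, −sin 34°).
The plane normal is n = v₁ × v₂ ∝ (0.394, -0.547, 0.653).
True dip = arccos(n_z / |n|) = arccos(0.6958) = 45.9°.
The horizontal component of n points toward azimuth atan2(n_x, n_y) = 144°, the dip direction.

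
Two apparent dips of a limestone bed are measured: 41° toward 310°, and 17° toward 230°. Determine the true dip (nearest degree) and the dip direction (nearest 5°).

true dip 41°, dip direction 300°

The two traces are lines in the plane: v₁ = (sin 310°·cos 41°, cos 310°·cos 41°, −sin 41°), v₂ = (sin 230°·cos 17°, cos 230°·cos 17°, −sin 17°).
Cross product v₁ × v₂ gives the pole to the plane: n ∝ (-0.545, 0.312, 0.711).
Dip δ = arctan(|n_h|/n_z) = arctan(0.628/0.711) = 41.5°.
Dip direction = azimuth of (n_x, n_y) = atan2(-0.545, 0.312) = 300°.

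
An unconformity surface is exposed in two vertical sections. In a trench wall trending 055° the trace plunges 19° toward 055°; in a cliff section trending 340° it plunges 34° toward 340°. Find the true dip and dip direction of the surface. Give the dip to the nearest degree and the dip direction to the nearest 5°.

true dip 35°, dip direction 355°

The two traces are lines in the plane: v₁ = (sin 55°·cos 19°, cos 55°·cos 19°, −sin 19°), v₂ = (sin 340°·cos 34°, cos 340°·cos 34°, −sin 34°).
Cross product v₁ × v₂ gives the pole to the plane: n ∝ (-0.050, 0.525, 0.757).
True dip = arccos(n_z / |n|) = arccos(0.8204) = 34.9°.
Dip direction = atan2(-0.050, 0.525) = 355° (azimuth of n's horizontal projection).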